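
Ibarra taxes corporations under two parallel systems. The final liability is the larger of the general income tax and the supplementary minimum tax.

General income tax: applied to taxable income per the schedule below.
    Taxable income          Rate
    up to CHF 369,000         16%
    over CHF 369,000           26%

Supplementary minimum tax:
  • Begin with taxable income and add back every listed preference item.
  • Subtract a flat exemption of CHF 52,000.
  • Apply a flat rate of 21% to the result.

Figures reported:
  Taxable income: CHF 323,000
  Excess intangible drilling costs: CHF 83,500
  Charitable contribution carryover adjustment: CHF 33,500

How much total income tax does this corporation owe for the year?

General income tax:
  CHF 323,000 × 16% = CHF 51,680

Supplementary minimum tax:
  Adjusted income: CHF 323,000 + CHF 83,500 + CHF 33,500 = CHF 440,000
  Less exemption CHF 52,000 → base CHF 388,000
  CHF 388,000 × 21% = CHF 81,480

CHF 81,480 > CHF 51,680, so the supplementary minimum tax is the binding amount.

CHF 81,480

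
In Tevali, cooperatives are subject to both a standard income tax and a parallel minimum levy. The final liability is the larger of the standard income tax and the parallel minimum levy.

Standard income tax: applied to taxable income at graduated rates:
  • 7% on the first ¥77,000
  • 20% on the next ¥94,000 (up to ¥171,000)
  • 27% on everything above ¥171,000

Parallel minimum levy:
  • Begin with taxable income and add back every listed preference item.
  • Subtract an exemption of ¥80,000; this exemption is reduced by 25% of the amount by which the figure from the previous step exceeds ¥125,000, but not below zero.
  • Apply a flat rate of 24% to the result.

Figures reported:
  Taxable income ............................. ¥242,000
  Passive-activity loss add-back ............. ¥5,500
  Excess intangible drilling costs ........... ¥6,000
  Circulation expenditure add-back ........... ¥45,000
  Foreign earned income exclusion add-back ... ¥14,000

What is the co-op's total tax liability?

Parallel minimum levy:
  Adjusted income: ¥242,000 + ¥5,500 + ¥6,000 + ¥45,000 + ¥14,000 = ¥312,500
  Exemption: ¥80,000 − 25% × (¥312,500 − ¥125,000) = ¥80,000 − ¥46,875 = ¥33,125
  Base: ¥312,500 − ¥33,125 = ¥279,375
  ¥279,375 × 24% = ¥67,050

Standard income tax:
  ¥77,000 × 7% = ¥5,390
  ¥94,000 × 20% = ¥18,800
  ¥71,000 × 27% = ¥19,170
  → ¥43,360

¥67,050 > ¥43,360, so the parallel minimum levy is the binding amount.

¥67,050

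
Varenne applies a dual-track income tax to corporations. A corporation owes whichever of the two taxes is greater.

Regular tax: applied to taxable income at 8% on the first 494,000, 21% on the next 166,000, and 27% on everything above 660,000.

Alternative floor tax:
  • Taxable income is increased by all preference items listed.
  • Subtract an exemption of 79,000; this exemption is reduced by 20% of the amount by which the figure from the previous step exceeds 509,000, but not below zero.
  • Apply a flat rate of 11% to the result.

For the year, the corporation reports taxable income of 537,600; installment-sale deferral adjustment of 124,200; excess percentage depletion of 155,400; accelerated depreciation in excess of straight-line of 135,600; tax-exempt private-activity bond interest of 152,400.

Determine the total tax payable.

121,572

Alternative floor tax:
  Adjusted income: 537,600 + 124,200 + 155,400 + 135,600 + 152,400 = 1,105,200
  Exemption: 20% × (1,105,200 − 509,000) = 119,240 ≥ 79,000, so the exemption is fully phased out
  Base: 1,105,200 − 0 = 1,105,200
  1,105,200 × 11% = 121,572

Regular tax:
  494,000 × 8% = 39,520
  43,600 × 21% = 9,156
  → 48,676

121,572 > 48,676, so the alternative floor tax is the binding amount.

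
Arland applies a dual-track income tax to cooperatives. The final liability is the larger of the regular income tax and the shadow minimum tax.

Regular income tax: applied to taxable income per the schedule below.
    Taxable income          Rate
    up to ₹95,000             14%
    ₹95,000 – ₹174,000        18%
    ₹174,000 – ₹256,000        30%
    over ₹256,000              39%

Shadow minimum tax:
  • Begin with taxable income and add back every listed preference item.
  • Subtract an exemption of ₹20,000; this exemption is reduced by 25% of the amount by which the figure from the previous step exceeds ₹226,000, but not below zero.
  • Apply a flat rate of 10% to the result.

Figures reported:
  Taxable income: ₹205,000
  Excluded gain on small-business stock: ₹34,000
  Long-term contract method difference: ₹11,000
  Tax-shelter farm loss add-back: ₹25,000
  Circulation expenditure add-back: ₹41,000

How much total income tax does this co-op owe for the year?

Shadow minimum tax:
  Adjusted income: ₹205,000 + ₹34,000 + ₹11,000 + ₹25,000 + ₹41,000 = ₹316,000
  Exemption: 25% × (₹316,000 − ₹226,000) = ₹22,500 ≥ ₹20,000, so the exemption is fully phased out
  Base: ₹316,000 − ₹0 = ₹316,000
  ₹316,000 × 10% = ₹31,600

Regular income tax:
  ₹95,000 × 14% = ₹13,300
  ₹79,000 × 18% = ₹14,220
  ₹31,000 × 30% = ₹9,300
  → ₹36,820

₹36,820 > ₹31,600, so the regular income tax governs.

₹36,820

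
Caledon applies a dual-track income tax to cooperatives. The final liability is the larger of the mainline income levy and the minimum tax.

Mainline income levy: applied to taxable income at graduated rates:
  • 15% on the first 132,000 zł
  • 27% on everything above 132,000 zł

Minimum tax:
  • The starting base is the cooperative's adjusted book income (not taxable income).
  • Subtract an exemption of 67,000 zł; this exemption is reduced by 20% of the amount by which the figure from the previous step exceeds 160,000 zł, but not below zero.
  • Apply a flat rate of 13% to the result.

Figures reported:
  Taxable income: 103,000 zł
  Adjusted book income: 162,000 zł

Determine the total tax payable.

Mainline income levy:
  103,000 zł × 15% = 15,450 zł

Minimum tax:
  Base (adjusted book income): 162,000 zł
  Exemption: 67,000 zł − 20% × (162,000 zł − 160,000 zł) = 67,000 zł − 400 zł = 66,600 zł
  Base: 162,000 zł − 66,600 zł = 95,400 zł
  95,400 zł × 13% = 12,402 zł

15,450 zł > 12,402 zł, so the mainline income levy governs.

15,450 zł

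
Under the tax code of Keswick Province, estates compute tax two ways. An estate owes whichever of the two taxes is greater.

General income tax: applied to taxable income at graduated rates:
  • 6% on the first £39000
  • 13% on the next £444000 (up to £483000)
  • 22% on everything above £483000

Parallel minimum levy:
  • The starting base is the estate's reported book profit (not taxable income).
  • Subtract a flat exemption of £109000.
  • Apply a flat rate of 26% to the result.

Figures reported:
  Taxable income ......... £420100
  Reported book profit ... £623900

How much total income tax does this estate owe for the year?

£133874

General income tax:
  £39000 × 6% = £2340
  £381100 × 13% = £49543
  → £51883

Parallel minimum levy:
  Base (reported book profit): £623900
  Less exemption £109000 → base £514900
  £514900 × 26% = £133874

£133874 > £51883, so the parallel minimum levy is the binding amount.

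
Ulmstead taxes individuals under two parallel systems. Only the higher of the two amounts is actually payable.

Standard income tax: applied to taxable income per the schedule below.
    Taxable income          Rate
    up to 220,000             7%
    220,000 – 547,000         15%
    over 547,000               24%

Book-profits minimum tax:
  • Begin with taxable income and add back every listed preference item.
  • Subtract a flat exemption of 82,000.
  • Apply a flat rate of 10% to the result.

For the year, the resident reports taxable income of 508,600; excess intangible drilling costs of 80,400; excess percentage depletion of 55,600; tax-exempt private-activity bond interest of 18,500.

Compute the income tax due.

Book-profits minimum tax:
  Adjusted income: 508,600 + 80,400 + 55,600 + 18,500 = 663,100
  Less exemption 82,000 → base 581,100
  581,100 × 10% = 58,110

Standard income tax:
  220,000 × 7% = 15,400
  288,600 × 15% = 43,290
  → 58,690

58,690 > 58,110, so the standard income tax governs.

58,690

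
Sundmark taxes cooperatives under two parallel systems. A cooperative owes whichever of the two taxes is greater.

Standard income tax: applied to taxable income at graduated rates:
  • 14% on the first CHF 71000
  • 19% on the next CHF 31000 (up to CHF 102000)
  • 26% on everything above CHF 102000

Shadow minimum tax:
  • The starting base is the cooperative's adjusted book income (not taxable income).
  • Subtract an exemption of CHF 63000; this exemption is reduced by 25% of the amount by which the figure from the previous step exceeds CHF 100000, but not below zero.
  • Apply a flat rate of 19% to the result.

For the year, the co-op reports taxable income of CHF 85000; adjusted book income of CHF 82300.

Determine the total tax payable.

CHF 12600

Standard income tax:
  CHF 71000 × 14% = CHF 9940
  CHF 14000 × 19% = CHF 2660
  → CHF 12600

Shadow minimum tax:
  Base (adjusted book income): CHF 82300
  Exemption: CHF 82300 ≤ CHF 100000, so full CHF 63000 applies
  Base: CHF 82300 − CHF 63000 = CHF 19300
  CHF 19300 × 19% = CHF 3667

CHF 12600 > CHF 3667, so the standard income tax governs.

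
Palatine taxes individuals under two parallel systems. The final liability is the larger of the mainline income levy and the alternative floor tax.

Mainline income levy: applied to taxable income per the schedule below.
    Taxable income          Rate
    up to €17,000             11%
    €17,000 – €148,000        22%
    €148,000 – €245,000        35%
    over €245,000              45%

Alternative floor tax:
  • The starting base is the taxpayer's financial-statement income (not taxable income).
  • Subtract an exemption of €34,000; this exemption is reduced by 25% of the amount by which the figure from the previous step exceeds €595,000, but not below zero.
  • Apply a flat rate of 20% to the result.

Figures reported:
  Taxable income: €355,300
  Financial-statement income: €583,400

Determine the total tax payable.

€114,275

Alternative floor tax:
  Base (financial-statement income): €583,400
  Exemption: €583,400 ≤ €595,000, so full €34,000 applies
  Base: €583,400 − €34,000 = €549,400
  €549,400 × 20% = €109,880

Mainline income levy:
  €17,000 × 11% = €1,870
  €131,000 × 22% = €28,820
  €97,000 × 35% = €33,950
  €110,300 × 45% = €49,635
  → €114,275

€114,275 > €109,880, so the mainline income levy governs.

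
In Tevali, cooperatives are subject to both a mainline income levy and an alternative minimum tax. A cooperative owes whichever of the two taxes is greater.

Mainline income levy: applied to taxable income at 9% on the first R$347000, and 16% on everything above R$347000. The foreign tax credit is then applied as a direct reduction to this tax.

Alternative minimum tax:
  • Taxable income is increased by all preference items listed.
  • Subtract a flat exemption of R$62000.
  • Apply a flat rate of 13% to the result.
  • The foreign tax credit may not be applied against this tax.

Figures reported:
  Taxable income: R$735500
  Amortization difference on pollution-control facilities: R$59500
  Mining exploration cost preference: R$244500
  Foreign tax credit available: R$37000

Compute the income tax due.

Alternative minimum tax:
  Adjusted income: R$735500 + R$59500 + R$244500 = R$1039500
  Less exemption R$62000 → base R$977500
  R$977500 × 13% = R$127075

Mainline income levy:
  R$347000 × 9% = R$31230
  R$388500 × 16% = R$62160
  → R$93390
  Less foreign tax credit R$37000 → R$56390

R$127075 > R$56390, so the alternative minimum tax is the binding amount.

R$127075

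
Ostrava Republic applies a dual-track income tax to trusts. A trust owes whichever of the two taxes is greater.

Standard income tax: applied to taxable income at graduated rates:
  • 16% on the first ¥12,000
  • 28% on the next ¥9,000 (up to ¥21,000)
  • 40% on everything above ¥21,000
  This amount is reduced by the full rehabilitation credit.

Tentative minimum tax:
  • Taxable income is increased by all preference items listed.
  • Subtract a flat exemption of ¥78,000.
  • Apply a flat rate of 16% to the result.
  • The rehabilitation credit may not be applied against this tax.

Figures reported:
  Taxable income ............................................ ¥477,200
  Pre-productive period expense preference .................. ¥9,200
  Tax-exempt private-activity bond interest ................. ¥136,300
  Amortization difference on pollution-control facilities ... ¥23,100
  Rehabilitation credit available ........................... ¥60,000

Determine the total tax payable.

Standard income tax:
  ¥12,000 × 16% = ¥1,920
  ¥9,000 × 28% = ¥2,520
  ¥456,200 × 40% = ¥182,480
  → ¥186,920
  Less rehabilitation credit ¥60,000 → ¥126,920

Tentative minimum tax:
  Adjusted income: ¥477,200 + ¥9,200 + ¥136,300 + ¥23,100 = ¥645,800
  Less exemption ¥78,000 → base ¥567,800
  ¥567,800 × 16% = ¥90,848

¥126,920 > ¥90,848, so the standard income tax governs.

¥126,920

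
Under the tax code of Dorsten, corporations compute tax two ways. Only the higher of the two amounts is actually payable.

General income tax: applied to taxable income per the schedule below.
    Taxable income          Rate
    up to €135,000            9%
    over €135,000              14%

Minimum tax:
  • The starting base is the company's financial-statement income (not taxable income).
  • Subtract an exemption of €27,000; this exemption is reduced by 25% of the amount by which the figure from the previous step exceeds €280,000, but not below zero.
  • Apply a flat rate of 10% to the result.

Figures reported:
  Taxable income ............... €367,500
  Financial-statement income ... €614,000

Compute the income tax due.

€61,400

Minimum tax:
  Base (financial-statement income): €614,000
  Exemption: 25% × (€614,000 − €280,000) = €83,500 ≥ €27,000, so the exemption is fully phased out
  Base: €614,000 − €0 = €614,000
  €614,000 × 10% = €61,400

General income tax:
  €135,000 × 9% = €12,150
  €232,500 × 14% = €32,550
  → €44,700

€61,400 > €44,700, so the minimum tax is the binding amount.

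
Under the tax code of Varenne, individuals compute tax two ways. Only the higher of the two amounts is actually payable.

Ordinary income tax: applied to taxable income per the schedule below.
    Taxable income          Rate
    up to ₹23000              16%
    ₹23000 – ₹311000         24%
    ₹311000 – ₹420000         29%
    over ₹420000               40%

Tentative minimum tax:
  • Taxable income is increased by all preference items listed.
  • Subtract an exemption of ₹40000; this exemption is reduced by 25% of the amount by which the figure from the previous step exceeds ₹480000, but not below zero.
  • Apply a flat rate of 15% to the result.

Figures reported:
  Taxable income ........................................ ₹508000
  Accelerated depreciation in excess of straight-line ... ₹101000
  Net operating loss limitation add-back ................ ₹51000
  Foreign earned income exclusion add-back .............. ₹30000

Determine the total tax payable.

Tentative minimum tax:
  Adjusted income: ₹508000 + ₹101000 + ₹51000 + ₹30000 = ₹690000
  Exemption: 25% × (₹690000 − ₹480000) = ₹52500 ≥ ₹40000, so the exemption is fully phased out
  Base: ₹690000 − ₹0 = ₹690000
  ₹690000 × 15% = ₹103500

Ordinary income tax:
  ₹23000 × 16% = ₹3680
  ₹288000 × 24% = ₹69120
  ₹109000 × 29% = ₹31610
  ₹88000 × 40% = ₹35200
  → ₹139610

₹139610 > ₹103500, so the ordinary income tax governs.

₹139610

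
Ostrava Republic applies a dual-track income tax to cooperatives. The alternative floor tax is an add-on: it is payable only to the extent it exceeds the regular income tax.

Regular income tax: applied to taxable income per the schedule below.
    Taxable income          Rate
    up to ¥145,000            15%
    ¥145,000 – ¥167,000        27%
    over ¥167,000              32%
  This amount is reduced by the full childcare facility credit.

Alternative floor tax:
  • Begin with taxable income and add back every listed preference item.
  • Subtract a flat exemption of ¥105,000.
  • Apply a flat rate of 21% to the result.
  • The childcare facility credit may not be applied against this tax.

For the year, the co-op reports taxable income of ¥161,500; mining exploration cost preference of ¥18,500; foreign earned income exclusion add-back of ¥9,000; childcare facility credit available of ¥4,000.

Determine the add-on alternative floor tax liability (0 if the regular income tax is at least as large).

Regular income tax:
  ¥145,000 × 15% = ¥21,750
  ¥16,500 × 27% = ¥4,455
  → ¥26,205
  Less childcare facility credit ¥4,000 → ¥22,205

Alternative floor tax:
  Adjusted income: ¥161,500 + ¥18,500 + ¥9,000 = ¥189,000
  Less exemption ¥105,000 → base ¥84,000
  ¥84,000 × 21% = ¥17,640

¥17,640 ≤ ¥22,205, so no add-on is due.

¥0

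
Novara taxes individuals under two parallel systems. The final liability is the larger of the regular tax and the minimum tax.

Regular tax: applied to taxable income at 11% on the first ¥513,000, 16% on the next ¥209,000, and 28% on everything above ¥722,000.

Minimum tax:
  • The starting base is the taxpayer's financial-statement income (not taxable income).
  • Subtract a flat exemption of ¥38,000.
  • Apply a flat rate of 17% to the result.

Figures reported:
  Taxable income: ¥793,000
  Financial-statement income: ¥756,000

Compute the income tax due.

¥122,060

Minimum tax:
  Base (financial-statement income): ¥756,000
  Less exemption ¥38,000 → base ¥718,000
  ¥718,000 × 17% = ¥122,060

Regular tax:
  ¥513,000 × 11% = ¥56,430
  ¥209,000 × 16% = ¥33,440
  ¥71,000 × 28% = ¥19,880
  → ¥109,750

¥122,060 > ¥109,750, so the minimum tax is the binding amount.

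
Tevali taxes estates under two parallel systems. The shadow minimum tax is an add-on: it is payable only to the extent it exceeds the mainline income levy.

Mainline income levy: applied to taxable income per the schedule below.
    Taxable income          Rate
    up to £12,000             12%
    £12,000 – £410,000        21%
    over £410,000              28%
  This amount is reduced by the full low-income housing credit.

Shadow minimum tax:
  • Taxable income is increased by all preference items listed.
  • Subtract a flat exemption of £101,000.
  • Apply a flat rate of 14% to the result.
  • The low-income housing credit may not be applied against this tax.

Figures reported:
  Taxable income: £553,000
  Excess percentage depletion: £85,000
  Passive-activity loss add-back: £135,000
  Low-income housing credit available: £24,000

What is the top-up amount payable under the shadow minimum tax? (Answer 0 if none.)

Shadow minimum tax:
  Adjusted income: £553,000 + £85,000 + £135,000 = £773,000
  Less exemption £101,000 → base £672,000
  £672,000 × 14% = £94,080

Mainline income levy:
  £12,000 × 12% = £1,440
  £398,000 × 21% = £83,580
  £143,000 × 28% = £40,040
  → £125,060
  Less low-income housing credit £24,000 → £101,060

£94,080 ≤ £101,060, so no add-on is due.

£0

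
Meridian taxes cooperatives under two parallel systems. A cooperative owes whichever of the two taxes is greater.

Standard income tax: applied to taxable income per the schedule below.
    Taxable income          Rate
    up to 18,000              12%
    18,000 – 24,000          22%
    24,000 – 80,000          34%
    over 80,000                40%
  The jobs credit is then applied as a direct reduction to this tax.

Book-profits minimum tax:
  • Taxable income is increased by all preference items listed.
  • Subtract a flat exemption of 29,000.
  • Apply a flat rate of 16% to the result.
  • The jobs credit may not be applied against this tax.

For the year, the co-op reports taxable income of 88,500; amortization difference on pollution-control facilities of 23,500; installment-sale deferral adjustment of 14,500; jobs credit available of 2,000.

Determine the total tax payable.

Standard income tax:
  18,000 × 12% = 2,160
  6,000 × 22% = 1,320
  56,000 × 34% = 19,040
  8,500 × 40% = 3,400
  → 25,920
  Less jobs credit 2,000 → 23,920

Book-profits minimum tax:
  Adjusted income: 88,500 + 23,500 + 14,500 = 126,500
  Less exemption 29,000 → base 97,500
  97,500 × 16% = 15,600

23,920 > 15,600, so the standard income tax governs.

23,920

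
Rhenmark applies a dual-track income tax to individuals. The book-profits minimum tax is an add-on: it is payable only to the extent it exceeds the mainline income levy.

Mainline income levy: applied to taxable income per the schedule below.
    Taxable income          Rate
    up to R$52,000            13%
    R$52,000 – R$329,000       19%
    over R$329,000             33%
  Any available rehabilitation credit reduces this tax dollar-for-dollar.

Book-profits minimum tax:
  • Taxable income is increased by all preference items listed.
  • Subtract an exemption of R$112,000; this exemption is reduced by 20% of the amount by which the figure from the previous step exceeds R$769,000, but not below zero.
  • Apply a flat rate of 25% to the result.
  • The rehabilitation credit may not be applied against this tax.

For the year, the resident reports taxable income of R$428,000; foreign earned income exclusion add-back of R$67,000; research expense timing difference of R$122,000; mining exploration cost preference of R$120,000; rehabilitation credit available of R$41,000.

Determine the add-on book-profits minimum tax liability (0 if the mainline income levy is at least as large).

Book-profits minimum tax:
  Adjusted income: R$428,000 + R$67,000 + R$122,000 + R$120,000 = R$737,000
  Exemption: R$737,000 ≤ R$769,000, so full R$112,000 applies
  Base: R$737,000 − R$112,000 = R$625,000
  R$625,000 × 25% = R$156,250

Mainline income levy:
  R$52,000 × 13% = R$6,760
  R$277,000 × 19% = R$52,630
  R$99,000 × 33% = R$32,670
  → R$92,060
  Less rehabilitation credit R$41,000 → R$51,060

Excess of book-profits minimum tax over mainline income levy: R$156,250 − R$51,060 = R$105,190.

R$105,190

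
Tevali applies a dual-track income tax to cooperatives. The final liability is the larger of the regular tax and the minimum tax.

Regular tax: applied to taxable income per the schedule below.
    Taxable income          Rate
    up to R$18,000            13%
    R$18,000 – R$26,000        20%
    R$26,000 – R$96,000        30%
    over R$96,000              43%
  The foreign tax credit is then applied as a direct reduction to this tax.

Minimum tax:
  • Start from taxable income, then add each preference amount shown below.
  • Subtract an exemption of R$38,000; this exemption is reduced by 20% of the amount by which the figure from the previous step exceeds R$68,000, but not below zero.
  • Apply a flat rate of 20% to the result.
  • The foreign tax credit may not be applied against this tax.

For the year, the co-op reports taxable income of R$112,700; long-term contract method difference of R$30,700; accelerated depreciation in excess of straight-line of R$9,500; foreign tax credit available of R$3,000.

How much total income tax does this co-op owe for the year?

Minimum tax:
  Adjusted income: R$112,700 + R$30,700 + R$9,500 = R$152,900
  Exemption: R$38,000 − 20% × (R$152,900 − R$68,000) = R$38,000 − R$16,980 = R$21,020
  Base: R$152,900 − R$21,020 = R$131,880
  R$131,880 × 20% = R$26,376

Regular tax:
  R$18,000 × 13% = R$2,340
  R$8,000 × 20% = R$1,600
  R$70,000 × 30% = R$21,000
  R$16,700 × 43% = R$7,181
  → R$32,121
  Less foreign tax credit R$3,000 → R$29,121

R$29,121 > R$26,376, so the regular tax governs.

R$29,121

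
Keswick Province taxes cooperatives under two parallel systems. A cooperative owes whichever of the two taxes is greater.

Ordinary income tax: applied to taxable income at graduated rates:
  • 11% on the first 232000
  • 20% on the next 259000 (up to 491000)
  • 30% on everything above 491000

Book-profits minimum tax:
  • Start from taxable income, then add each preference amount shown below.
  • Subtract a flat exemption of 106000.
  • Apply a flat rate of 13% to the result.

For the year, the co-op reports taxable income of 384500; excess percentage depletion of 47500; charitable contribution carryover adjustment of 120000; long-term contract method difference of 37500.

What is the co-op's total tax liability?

62855

Book-profits minimum tax:
  Adjusted income: 384500 + 47500 + 120000 + 37500 = 589500
  Less exemption 106000 → base 483500
  483500 × 13% = 62855

Ordinary income tax:
  232000 × 11% = 25520
  152500 × 20% = 30500
  → 56020

62855 > 56020, so the book-profits minimum tax is the binding amount.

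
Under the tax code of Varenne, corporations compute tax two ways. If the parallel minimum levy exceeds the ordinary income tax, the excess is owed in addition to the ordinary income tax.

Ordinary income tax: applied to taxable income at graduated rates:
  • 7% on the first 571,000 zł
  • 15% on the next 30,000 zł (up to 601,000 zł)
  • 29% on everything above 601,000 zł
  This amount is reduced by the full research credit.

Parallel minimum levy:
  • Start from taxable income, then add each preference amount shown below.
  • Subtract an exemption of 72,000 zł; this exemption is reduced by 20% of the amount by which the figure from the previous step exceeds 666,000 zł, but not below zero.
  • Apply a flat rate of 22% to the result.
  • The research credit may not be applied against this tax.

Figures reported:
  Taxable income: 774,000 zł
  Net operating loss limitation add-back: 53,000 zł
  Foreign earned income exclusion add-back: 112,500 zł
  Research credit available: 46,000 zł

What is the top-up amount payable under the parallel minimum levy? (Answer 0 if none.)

154,244 zł

Ordinary income tax:
  571,000 zł × 7% = 39,970 zł
  30,000 zł × 15% = 4,500 zł
  173,000 zł × 29% = 50,170 zł
  → 94,640 zł
  Less research credit 46,000 zł → 48,640 zł

Parallel minimum levy:
  Adjusted income: 774,000 zł + 53,000 zł + 112,500 zł = 939,500 zł
  Exemption: 72,000 zł − 20% × (939,500 zł − 666,000 zł) = 72,000 zł − 54,700 zł = 17,300 zł
  Base: 939,500 zł − 17,300 zł = 922,200 zł
  922,200 zł × 22% = 202,884 zł

Excess of parallel minimum levy over ordinary income tax: 202,884 zł − 48,640 zł = 154,244 zł.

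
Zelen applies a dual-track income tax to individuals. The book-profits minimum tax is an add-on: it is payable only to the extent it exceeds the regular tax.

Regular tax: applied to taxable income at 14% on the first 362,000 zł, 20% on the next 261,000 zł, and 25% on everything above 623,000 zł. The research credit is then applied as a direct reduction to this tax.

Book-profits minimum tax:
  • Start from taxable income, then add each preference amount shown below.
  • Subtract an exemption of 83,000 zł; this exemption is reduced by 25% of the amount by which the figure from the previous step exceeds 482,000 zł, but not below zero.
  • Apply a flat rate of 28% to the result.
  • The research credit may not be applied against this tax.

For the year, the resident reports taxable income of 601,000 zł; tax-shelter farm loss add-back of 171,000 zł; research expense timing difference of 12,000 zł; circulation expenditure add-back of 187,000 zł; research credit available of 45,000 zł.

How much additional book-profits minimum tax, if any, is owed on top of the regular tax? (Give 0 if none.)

218,400 zł

Book-profits minimum tax:
  Adjusted income: 601,000 zł + 171,000 zł + 12,000 zł + 187,000 zł = 971,000 zł
  Exemption: 25% × (971,000 zł − 482,000 zł) = 122,250 zł ≥ 83,000 zł, so the exemption is fully phased out
  Base: 971,000 zł − 0 zł = 971,000 zł
  971,000 zł × 28% = 271,880 zł

Regular tax:
  362,000 zł × 14% = 50,680 zł
  239,000 zł × 20% = 47,800 zł
  → 98,480 zł
  Less research credit 45,000 zł → 53,480 zł

Excess of book-profits minimum tax over regular tax: 271,880 zł − 53,480 zł = 218,400 zł.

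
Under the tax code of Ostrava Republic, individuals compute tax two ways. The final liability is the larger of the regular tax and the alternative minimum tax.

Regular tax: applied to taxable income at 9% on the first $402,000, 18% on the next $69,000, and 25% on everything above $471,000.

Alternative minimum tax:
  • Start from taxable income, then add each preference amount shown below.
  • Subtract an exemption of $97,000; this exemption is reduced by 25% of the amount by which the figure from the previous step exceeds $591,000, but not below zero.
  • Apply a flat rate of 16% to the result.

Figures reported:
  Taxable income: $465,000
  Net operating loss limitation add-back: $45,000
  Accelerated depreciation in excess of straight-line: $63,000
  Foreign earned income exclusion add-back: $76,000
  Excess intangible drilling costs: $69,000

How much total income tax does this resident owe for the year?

Regular tax:
  $402,000 × 9% = $36,180
  $63,000 × 18% = $11,340
  → $47,520

Alternative minimum tax:
  Adjusted income: $465,000 + $45,000 + $63,000 + $76,000 + $69,000 = $718,000
  Exemption: $97,000 − 25% × ($718,000 − $591,000) = $97,000 − $31,750 = $65,250
  Base: $718,000 − $65,250 = $652,750
  $652,750 × 16% = $104,440

$104,440 > $47,520, so the alternative minimum tax is the binding amount.

$104,440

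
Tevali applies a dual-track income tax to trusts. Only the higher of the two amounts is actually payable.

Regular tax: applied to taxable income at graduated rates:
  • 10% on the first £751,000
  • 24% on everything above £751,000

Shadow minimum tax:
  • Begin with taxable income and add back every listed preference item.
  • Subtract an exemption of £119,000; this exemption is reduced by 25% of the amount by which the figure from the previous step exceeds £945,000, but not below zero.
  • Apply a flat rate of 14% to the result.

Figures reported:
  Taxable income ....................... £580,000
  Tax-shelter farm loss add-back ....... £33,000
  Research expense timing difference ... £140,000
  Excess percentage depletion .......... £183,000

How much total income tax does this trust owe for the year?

Shadow minimum tax:
  Adjusted income: £580,000 + £33,000 + £140,000 + £183,000 = £936,000
  Exemption: £936,000 ≤ £945,000, so full £119,000 applies
  Base: £936,000 − £119,000 = £817,000
  £817,000 × 14% = £114,380

Regular tax:
  £580,000 × 10% = £58,000

£114,380 > £58,000, so the shadow minimum tax is the binding amount.

£114,380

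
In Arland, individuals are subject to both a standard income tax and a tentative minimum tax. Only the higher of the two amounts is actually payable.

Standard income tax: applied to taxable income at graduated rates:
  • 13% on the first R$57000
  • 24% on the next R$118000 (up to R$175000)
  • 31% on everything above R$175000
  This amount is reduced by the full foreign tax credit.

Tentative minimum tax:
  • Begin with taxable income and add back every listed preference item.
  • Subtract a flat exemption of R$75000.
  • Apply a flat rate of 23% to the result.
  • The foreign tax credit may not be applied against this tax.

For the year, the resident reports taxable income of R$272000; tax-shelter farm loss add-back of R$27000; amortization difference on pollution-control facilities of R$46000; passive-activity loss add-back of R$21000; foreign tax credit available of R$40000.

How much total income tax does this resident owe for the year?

R$66930

Tentative minimum tax:
  Adjusted income: R$272000 + R$27000 + R$46000 + R$21000 = R$366000
  Less exemption R$75000 → base R$291000
  R$291000 × 23% = R$66930

Standard income tax:
  R$57000 × 13% = R$7410
  R$118000 × 24% = R$28320
  R$97000 × 31% = R$30070
  → R$65800
  Less foreign tax credit R$40000 → R$25800

R$66930 > R$25800, so the tentative minimum tax is the binding amount.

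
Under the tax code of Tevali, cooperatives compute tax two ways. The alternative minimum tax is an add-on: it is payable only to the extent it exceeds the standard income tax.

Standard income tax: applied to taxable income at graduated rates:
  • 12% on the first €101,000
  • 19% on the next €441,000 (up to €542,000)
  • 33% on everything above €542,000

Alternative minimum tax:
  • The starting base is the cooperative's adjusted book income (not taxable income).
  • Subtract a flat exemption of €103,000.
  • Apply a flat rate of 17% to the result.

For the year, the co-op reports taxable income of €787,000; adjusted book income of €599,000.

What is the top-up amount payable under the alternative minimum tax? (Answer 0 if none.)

Alternative minimum tax:
  Base (adjusted book income): €599,000
  Less exemption €103,000 → base €496,000
  €496,000 × 17% = €84,320

Standard income tax:
  €101,000 × 12% = €12,120
  €441,000 × 19% = €83,790
  €245,000 × 33% = €80,850
  → €176,760

€84,320 ≤ €176,760, so no add-on is due.

€0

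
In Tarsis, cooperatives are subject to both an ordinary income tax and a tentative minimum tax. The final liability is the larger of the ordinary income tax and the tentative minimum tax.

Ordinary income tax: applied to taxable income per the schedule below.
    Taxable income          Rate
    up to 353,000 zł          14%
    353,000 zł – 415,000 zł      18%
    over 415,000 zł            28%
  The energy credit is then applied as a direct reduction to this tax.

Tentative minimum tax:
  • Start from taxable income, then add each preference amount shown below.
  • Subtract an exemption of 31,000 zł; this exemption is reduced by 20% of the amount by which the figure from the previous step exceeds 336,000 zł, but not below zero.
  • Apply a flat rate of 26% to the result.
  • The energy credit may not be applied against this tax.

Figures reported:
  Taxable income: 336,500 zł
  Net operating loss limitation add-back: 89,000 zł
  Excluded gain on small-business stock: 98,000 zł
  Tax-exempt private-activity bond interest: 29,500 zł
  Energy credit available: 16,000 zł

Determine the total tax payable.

143,780 zł

Ordinary income tax:
  336,500 zł × 14% = 47,110 zł
  Less energy credit 16,000 zł → 31,110 zł

Tentative minimum tax:
  Adjusted income: 336,500 zł + 89,000 zł + 98,000 zł + 29,500 zł = 553,000 zł
  Exemption: 20% × (553,000 zł − 336,000 zł) = 43,400 zł ≥ 31,000 zł, so the exemption is fully phased out
  Base: 553,000 zł − 0 zł = 553,000 zł
  553,000 zł × 26% = 143,780 zł

143,780 zł > 31,110 zł, so the tentative minimum tax is the binding amount.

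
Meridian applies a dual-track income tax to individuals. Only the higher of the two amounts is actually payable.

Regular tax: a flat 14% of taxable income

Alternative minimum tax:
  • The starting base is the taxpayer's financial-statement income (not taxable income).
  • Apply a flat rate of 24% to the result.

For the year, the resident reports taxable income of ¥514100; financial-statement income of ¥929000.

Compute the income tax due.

¥222960

Regular tax:
  ¥514100 × 14% = ¥71974

Alternative minimum tax:
  Base (financial-statement income): ¥929000
  ¥929000 × 24% = ¥222960

¥222960 > ¥71974, so the alternative minimum tax is the binding amount.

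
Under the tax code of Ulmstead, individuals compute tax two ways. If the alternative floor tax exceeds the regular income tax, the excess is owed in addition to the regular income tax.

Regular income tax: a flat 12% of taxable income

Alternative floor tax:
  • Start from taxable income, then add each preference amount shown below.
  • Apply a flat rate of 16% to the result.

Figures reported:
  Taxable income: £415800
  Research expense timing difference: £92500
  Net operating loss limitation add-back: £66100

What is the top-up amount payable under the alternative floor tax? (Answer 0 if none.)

£42008

Regular income tax:
  £415800 × 12% = £49896

Alternative floor tax:
  Adjusted income: £415800 + £92500 + £66100 = £574400
  £574400 × 16% = £91904

Excess of alternative floor tax over regular income tax: £91904 − £49896 = £42008.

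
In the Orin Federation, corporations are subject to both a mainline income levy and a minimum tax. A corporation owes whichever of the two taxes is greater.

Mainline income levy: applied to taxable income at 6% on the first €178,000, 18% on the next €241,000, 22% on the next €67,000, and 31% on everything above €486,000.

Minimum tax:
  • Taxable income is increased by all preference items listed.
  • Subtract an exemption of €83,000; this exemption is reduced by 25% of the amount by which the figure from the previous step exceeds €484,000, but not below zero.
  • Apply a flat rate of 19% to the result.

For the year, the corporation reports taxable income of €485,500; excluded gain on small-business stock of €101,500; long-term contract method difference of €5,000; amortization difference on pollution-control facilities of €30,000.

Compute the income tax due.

€108,965

Minimum tax:
  Adjusted income: €485,500 + €101,500 + €5,000 + €30,000 = €622,000
  Exemption: €83,000 − 25% × (€622,000 − €484,000) = €83,000 − €34,500 = €48,500
  Base: €622,000 − €48,500 = €573,500
  €573,500 × 19% = €108,965

Mainline income levy:
  €178,000 × 6% = €10,680
  €241,000 × 18% = €43,380
  €66,500 × 22% = €14,630
  → €68,690

€108,965 > €68,690, so the minimum tax is the binding amount.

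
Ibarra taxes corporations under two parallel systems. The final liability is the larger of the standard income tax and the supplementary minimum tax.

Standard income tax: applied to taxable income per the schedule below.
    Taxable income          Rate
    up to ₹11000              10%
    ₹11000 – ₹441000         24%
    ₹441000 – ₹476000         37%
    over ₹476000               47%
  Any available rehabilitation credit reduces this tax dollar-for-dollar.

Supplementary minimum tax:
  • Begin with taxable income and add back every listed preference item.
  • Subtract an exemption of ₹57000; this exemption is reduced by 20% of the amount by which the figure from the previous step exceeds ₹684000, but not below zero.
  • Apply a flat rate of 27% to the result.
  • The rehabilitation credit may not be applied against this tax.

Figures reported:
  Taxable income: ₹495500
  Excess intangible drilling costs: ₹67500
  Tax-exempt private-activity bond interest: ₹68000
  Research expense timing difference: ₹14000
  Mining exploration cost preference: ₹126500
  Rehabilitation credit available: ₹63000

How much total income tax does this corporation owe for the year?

₹197640

Standard income tax:
  ₹11000 × 10% = ₹1100
  ₹430000 × 24% = ₹103200
  ₹35000 × 37% = ₹12950
  ₹19500 × 47% = ₹9165
  → ₹126415
  Less rehabilitation credit ₹63000 → ₹63415

Supplementary minimum tax:
  Adjusted income: ₹495500 + ₹67500 + ₹68000 + ₹14000 + ₹126500 = ₹771500
  Exemption: ₹57000 − 20% × (₹771500 − ₹684000) = ₹57000 − ₹17500 = ₹39500
  Base: ₹771500 − ₹39500 = ₹732000
  ₹732000 × 27% = ₹197640

₹197640 > ₹63415, so the supplementary minimum tax is the binding amount.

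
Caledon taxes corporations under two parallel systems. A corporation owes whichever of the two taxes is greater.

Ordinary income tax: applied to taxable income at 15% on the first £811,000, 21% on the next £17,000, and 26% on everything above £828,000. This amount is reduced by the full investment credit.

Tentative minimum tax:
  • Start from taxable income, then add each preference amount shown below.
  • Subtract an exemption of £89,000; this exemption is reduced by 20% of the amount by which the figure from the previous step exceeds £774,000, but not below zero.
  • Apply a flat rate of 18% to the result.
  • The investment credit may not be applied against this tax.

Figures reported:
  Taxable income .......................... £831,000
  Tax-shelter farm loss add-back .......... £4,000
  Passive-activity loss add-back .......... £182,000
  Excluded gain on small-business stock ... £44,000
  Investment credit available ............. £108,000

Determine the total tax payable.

Ordinary income tax:
  £811,000 × 15% = £121,650
  £17,000 × 21% = £3,570
  £3,000 × 26% = £780
  → £126,000
  Less investment credit £108,000 → £18,000

Tentative minimum tax:
  Adjusted income: £831,000 + £4,000 + £182,000 + £44,000 = £1,061,000
  Exemption: £89,000 − 20% × (£1,061,000 − £774,000) = £89,000 − £57,400 = £31,600
  Base: £1,061,000 − £31,600 = £1,029,400
  £1,029,400 × 18% = £185,292

£185,292 > £18,000, so the tentative minimum tax is the binding amount.

£185,292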